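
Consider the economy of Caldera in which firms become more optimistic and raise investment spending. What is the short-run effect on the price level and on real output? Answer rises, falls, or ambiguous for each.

Price level: rises; output: rises

This is a positive demand shock: AD shifts right.
Moving along the upward-sloping SRAS curve, P rises and Y rises.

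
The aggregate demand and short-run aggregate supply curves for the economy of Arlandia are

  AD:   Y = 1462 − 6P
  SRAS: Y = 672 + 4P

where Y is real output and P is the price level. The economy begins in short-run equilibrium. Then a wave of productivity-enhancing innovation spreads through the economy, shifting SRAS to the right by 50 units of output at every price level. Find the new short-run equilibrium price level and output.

P = 74, Y = 1018

This is a positive supply shock: SRAS shifts right.
New SRAS: Y = 722 + 4P.
Set AD = SRAS: 1462 − 6P = 722 + 4P, so 740 = 10P and P = 74.
Y = 1462 − 6·74 = 1018.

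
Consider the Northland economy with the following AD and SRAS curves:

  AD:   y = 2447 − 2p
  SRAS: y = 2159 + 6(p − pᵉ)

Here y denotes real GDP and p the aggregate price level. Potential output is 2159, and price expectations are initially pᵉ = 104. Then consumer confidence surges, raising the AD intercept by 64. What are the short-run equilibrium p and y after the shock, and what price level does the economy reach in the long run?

AD shifts right: new AD is y = 2511 − 2p. With pᵉ = 104, SRAS is y = 1535 + 6p.
Short run: 2511 − 2p = 1535 + 6p gives 976 = 8p, so p = 122 and y = 2511 − 2·122 = 2267.
y = 2267 is above potential 2159; expectations adjust and SRAS shifts left until y = 2159.
Long run: on the new AD curve, 2159 = 2511 − 2p gives p = 176.

Short run: p = 122, y = 2267. Long run: p = 176.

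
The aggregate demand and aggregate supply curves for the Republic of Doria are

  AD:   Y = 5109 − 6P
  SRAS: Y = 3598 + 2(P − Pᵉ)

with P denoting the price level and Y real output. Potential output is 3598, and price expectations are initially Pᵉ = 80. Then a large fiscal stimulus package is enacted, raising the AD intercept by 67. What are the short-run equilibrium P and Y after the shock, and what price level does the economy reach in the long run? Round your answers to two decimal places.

AD shifts right: new AD is Y = 5176 − 6P. With Pᵉ = 80, SRAS is Y = 3438 + 2P.
Short run: 5176 − 6P = 3438 + 2P gives 1738 = 8P, so P = 217.25 and Y = 5176 − 6P = 3872.50.
Y = 3872.50 is above potential 3598; expectations adjust and SRAS shifts left until Y = 3598.
Long run: on the new AD curve, 3598 = 5176 − 6P gives P = 263.00.

Short run: P = 217.25, Y = 3872.50. Long run: P = 263.00.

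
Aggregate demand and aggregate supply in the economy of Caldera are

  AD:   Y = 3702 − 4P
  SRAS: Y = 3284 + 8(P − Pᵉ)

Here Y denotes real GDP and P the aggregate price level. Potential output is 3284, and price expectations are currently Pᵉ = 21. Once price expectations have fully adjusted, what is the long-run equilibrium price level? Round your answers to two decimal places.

Long-run P = 104.50

Short run: with Pᵉ = 21, SRAS is Y = 3116 + 8P. Setting AD = SRAS gives 586 = 12P, so P = 48.83 and Y = 3702 − 4P = 3506.67.
Output 3506.67 is above potential 3284, so over time expected prices rise and SRAS shifts left until Y returns to 3284.
Long run: Y = 3284 on the AD curve gives 3284 = 3702 − 4P, so P = 104.50.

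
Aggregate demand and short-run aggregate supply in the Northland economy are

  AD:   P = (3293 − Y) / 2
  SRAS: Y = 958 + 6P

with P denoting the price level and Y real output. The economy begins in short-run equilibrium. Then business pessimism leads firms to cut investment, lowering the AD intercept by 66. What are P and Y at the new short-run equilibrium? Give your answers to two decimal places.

P = 283.63, Y = 2659.75

This is a negative demand shock: AD shifts left.
New AD: Y = 3227 − 2P.
Set AD = SRAS: 3227 − 2P = 958 + 6P, so 2269 = 8P and P = 283.63.
Substituting into AD, Y = 2659.75.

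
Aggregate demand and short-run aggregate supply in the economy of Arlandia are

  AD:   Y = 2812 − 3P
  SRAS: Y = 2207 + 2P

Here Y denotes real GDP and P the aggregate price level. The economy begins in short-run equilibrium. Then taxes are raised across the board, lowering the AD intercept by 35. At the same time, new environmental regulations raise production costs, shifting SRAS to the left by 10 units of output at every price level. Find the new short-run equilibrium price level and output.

After both shocks: AD is Y = 2777 − 3P and SRAS is Y = 2197 + 2P.
Setting them equal: 580 = 5P, so P = 116.
Y = 2777 − 3·116 = 2429.

P = 116, Y = 2429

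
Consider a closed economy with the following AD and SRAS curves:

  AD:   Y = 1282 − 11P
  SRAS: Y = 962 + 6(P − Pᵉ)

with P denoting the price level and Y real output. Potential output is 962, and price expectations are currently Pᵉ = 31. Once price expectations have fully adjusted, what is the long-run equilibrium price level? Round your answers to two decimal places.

Long-run P = 29.09

Short run: with Pᵉ = 31, SRAS is Y = 776 + 6P. Setting AD = SRAS gives 506 = 17P, so P = 29.76 and Y = 1282 − 11P = 954.59.
Output 954.59 is below potential 962, so over time expected prices fall and SRAS shifts right until Y returns to 962.
Long run: Y = 962 on the AD curve gives 962 = 1282 − 11P, so P = 29.09.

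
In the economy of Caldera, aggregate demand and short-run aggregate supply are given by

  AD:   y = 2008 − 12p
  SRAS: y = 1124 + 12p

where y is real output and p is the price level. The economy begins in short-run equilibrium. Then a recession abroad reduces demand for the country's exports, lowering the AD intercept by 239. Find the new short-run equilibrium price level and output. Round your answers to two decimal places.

This is a negative demand shock: AD shifts left.
New AD: y = 1769 − 12p.
Set AD = SRAS: 1769 − 12p = 1124 + 12p, so 645 = 24p and p = 26.88.
Substituting into AD, y = 1446.50.

p = 26.88, y = 1446.50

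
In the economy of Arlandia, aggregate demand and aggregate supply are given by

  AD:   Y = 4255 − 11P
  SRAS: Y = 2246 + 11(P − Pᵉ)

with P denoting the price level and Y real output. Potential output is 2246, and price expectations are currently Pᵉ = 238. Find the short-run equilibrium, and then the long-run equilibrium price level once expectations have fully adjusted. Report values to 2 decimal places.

Short run: with Pᵉ = 238, SRAS is Y = 11P − 372. Setting AD = SRAS gives 4627 = 22P, so P = 210.32 and Y = 4255 − 11P = 1941.50.
Output 1941.50 is below potential 2246, so over time expected prices fall and SRAS shifts right until Y returns to 2246.
Long run: Y = 2246 on the AD curve gives 2246 = 4255 − 11P, so P = 182.64.

Short run: P = 210.32, Y = 1941.50. Long run: P = 182.64.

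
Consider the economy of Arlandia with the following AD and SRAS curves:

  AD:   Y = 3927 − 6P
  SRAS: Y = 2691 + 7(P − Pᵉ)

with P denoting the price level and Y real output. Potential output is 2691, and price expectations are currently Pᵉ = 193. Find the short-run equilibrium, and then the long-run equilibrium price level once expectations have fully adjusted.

Short run: with Pᵉ = 193, SRAS is Y = 1340 + 7P. Setting AD = SRAS gives 2587 = 13P, so P = 199 and Y = 3927 − 6·199 = 2733.
Output 2733 is above potential 2691, so over time expected prices rise and SRAS shifts left until Y returns to 2691.
Long run: Y = 2691 on the AD curve gives 2691 = 3927 − 6P, so P = 206.

Short run: P = 199, Y = 2733. Long run: P = 206.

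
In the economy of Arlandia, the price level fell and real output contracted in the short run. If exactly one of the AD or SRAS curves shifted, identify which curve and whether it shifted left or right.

AD shifted left

P fell and Y fell. An AD shift moves P and Y in the same direction; an SRAS shift moves them in opposite directions.
Here P and Y moved in the same direction, so the AD curve shifted.
Since Y fell, AD shifted left.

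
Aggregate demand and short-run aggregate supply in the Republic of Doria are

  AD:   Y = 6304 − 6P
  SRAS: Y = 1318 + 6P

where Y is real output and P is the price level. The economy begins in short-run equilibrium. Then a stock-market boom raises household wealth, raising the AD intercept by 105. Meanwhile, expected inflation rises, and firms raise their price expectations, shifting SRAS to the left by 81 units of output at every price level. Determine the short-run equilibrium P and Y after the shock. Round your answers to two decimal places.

After both shocks: AD is Y = 6409 − 6P and SRAS is Y = 1237 + 6P.
Setting them equal: 5172 = 12P, so P = 431.00.
Substituting into AD, Y = 3823.00.

P = 431.00, Y = 3823.00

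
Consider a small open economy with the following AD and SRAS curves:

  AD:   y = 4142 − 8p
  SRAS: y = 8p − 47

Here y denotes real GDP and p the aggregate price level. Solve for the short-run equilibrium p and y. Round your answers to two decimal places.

Set AD = SRAS: 4142 − 8p = 8p − 47, so 4189 = 16p and p = 261.81.
Substituting into AD, y = 4142 − 8p = 2047.50.

p = 261.81, y = 2047.50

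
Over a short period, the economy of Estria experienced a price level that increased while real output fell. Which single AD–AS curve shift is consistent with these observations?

P rose and Y fell. An AD shift moves P and Y in the same direction; an SRAS shift moves them in opposite directions.
Here P and Y moved in opposite directions, so the SRAS curve shifted.
Since Y fell, SRAS shifted left.

SRAS shifted left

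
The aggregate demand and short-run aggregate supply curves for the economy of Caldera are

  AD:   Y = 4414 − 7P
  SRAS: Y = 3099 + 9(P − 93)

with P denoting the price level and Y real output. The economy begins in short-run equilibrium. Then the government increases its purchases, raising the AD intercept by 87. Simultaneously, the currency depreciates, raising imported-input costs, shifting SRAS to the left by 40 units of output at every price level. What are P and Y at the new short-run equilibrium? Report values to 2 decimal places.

P = 142.44, Y = 3503.94

After both shocks: AD is Y = 4501 − 7P and SRAS is Y = 2222 + 9P.
Setting them equal: 2279 = 16P, so P = 142.44.
Substituting into AD, Y = 3503.94.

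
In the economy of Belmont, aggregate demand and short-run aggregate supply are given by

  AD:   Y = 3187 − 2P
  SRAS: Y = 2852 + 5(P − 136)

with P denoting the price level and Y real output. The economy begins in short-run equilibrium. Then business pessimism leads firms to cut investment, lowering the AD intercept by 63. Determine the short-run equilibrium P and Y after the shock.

P = 136, Y = 2852

This is a negative demand shock: AD shifts left.
New AD: Y = 3124 − 2P.
SRAS can be written Y = 2172 + 5P.
Set AD = SRAS: 3124 − 2P = 2172 + 5P, so 952 = 7P and P = 136.
Y = 3124 − 2·136 = 2852.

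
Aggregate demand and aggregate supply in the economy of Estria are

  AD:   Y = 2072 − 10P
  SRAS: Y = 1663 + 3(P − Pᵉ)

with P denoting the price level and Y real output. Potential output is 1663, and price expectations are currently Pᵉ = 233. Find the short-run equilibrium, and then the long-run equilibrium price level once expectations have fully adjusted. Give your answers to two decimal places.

Short run: P = 85.23, Y = 1219.69. Long run: P = 40.90.

Short run: with Pᵉ = 233, SRAS is Y = 964 + 3P. Setting AD = SRAS gives 1108 = 13P, so P = 85.23 and Y = 2072 − 10P = 1219.69.
Output 1219.69 is below potential 1663, so over time expected prices fall and SRAS shifts right until Y returns to 1663.
Long run: Y = 1663 on the AD curve gives 1663 = 2072 − 10P, so P = 40.90.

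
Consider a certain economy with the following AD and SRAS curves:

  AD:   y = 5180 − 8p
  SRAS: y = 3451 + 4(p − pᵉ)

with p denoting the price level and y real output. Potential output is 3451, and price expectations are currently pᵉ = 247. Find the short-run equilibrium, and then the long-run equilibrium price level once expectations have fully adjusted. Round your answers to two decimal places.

Short run: p = 226.42, y = 3368.67. Long run: p = 216.13.

Short run: with pᵉ = 247, SRAS is y = 2463 + 4p. Setting AD = SRAS gives 2717 = 12p, so p = 226.42 and y = 5180 − 8p = 3368.67.
Output 3368.67 is below potential 3451, so over time expected prices fall and SRAS shifts right until y returns to 3451.
Long run: y = 3451 on the AD curve gives 3451 = 5180 − 8p, so p = 216.13.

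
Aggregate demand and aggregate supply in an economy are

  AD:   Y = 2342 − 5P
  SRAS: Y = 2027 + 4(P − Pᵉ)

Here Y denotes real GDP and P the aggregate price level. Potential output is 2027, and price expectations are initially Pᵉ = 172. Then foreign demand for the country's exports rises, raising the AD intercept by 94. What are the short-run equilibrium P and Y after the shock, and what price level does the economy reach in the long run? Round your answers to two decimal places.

AD shifts right: new AD is Y = 2436 − 5P. With Pᵉ = 172, SRAS is Y = 1339 + 4P.
Short run: 2436 − 5P = 1339 + 4P gives 1097 = 9P, so P = 121.89 and Y = 2436 − 5P = 1826.56.
Y = 1826.56 is below potential 2027; expectations adjust and SRAS shifts right until Y = 2027.
Long run: on the new AD curve, 2027 = 2436 − 5P gives P = 81.80.

Short run: P = 121.89, Y = 1826.56. Long run: P = 81.80.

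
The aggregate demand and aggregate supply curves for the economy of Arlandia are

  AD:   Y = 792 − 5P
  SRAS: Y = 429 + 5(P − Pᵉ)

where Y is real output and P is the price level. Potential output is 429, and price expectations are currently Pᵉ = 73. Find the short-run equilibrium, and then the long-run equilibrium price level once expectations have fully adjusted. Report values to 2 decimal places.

Short run: P = 72.80, Y = 428.00. Long run: P = 72.60.

Short run: with Pᵉ = 73, SRAS is Y = 64 + 5P. Setting AD = SRAS gives 728 = 10P, so P = 72.80 and Y = 792 − 5P = 428.00.
Output 428.00 is below potential 429, so over time expected prices fall and SRAS shifts right until Y returns to 429.
Long run: Y = 429 on the AD curve gives 429 = 792 − 5P, so P = 72.60.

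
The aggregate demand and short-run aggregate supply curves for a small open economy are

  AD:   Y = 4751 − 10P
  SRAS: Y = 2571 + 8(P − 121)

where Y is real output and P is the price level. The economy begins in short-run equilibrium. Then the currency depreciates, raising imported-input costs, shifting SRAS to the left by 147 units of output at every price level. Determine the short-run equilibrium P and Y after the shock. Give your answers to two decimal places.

This is a negative supply shock: SRAS shifts left.
New SRAS: Y = 1456 + 8P.
Set AD = SRAS: 4751 − 10P = 1456 + 8P, so 3295 = 18P and P = 183.06.
Substituting into AD, Y = 2920.44.

P = 183.06, Y = 2920.44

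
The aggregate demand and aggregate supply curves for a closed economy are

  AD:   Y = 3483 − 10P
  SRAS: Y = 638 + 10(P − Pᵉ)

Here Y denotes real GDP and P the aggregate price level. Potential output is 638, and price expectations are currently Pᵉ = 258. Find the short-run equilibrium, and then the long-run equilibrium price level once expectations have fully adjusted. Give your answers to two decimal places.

Short run: with Pᵉ = 258, SRAS is Y = 10P − 1942. Setting AD = SRAS gives 5425 = 20P, so P = 271.25 and Y = 3483 − 10P = 770.50.
Output 770.50 is above potential 638, so over time expected prices rise and SRAS shifts left until Y returns to 638.
Long run: Y = 638 on the AD curve gives 638 = 3483 − 10P, so P = 284.50.

Short run: P = 271.25, Y = 770.50. Long run: P = 284.50.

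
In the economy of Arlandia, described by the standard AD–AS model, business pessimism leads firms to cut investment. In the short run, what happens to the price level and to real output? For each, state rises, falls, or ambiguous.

Price level: falls; output: falls

This is a negative demand shock: AD shifts left.
Moving along the upward-sloping SRAS curve, P falls and Y falls.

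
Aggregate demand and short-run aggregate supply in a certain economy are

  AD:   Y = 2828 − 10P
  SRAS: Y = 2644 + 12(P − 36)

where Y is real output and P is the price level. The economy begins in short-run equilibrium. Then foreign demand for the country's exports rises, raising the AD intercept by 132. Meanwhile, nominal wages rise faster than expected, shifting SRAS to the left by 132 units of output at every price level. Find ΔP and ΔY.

After both shocks: AD is Y = 2960 − 10P and SRAS is Y = 2080 + 12P.
Setting them equal: 880 = 22P, so P = 40.
Y = 2960 − 10·40 = 2560.
Initially P = 28, Y = 2548, so ΔP = +12 and ΔY = +12.

ΔP = +12, ΔY = +12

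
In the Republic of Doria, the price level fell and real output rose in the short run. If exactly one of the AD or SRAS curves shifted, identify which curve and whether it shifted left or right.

SRAS shifted right

P fell and Y rose. An AD shift moves P and Y in the same direction; an SRAS shift moves them in opposite directions.
Here P and Y moved in opposite directions, so the SRAS curve shifted.
Since Y rose, SRAS shifted right.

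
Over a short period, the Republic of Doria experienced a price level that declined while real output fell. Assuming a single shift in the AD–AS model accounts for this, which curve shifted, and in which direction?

P fell and Y fell. An AD shift moves P and Y in the same direction; an SRAS shift moves them in opposite directions.
Here P and Y moved in the same direction, so the AD curve shifted.
Since Y fell, AD shifted left.

AD shifted left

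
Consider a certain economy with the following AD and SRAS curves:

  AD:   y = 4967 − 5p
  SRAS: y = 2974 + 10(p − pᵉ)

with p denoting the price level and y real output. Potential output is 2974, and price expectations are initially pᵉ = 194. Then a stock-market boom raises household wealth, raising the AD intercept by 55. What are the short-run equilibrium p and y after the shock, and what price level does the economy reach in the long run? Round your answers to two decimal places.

Short run: p = 265.87, y = 3692.67. Long run: p = 409.60.

AD shifts right: new AD is y = 5022 − 5p. With pᵉ = 194, SRAS is y = 1034 + 10p.
Short run: 5022 − 5p = 1034 + 10p gives 3988 = 15p, so p = 265.87 and y = 5022 − 5p = 3692.67.
y = 3692.67 is above potential 2974; expectations adjust and SRAS shifts left until y = 2974.
Long run: on the new AD curve, 2974 = 5022 − 5p gives p = 409.60.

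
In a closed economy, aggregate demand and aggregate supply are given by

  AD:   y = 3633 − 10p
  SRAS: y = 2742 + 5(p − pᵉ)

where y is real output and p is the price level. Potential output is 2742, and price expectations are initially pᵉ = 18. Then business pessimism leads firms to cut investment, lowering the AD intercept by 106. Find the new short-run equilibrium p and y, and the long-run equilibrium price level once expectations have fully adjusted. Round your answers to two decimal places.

AD shifts left: new AD is y = 3527 − 10p. With pᵉ = 18, SRAS is y = 2652 + 5p.
Short run: 3527 − 10p = 2652 + 5p gives 875 = 15p, so p = 58.33 and y = 3527 − 10p = 2943.67.
y = 2943.67 is above potential 2742; expectations adjust and SRAS shifts left until y = 2742.
Long run: on the new AD curve, 2742 = 3527 − 10p gives p = 78.50.

Short run: p = 58.33, y = 2943.67. Long run: p = 78.50.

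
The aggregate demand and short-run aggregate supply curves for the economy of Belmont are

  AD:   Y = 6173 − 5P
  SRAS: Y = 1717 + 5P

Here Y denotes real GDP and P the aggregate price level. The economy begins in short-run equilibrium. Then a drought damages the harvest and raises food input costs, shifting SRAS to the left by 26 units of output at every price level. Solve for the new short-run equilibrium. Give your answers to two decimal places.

This is a negative supply shock: SRAS shifts left.
New SRAS: Y = 1691 + 5P.
Set AD = SRAS: 6173 − 5P = 1691 + 5P, so 4482 = 10P and P = 448.20.
Substituting into AD, Y = 3932.00.

P = 448.20, Y = 3932.00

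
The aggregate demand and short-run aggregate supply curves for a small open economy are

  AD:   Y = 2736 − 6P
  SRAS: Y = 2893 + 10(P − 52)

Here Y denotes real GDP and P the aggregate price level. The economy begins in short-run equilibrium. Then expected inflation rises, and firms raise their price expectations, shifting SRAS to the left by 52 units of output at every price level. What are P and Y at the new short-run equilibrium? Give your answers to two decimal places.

This is a negative supply shock: SRAS shifts left.
New SRAS: Y = 2321 + 10P.
Set AD = SRAS: 2736 − 6P = 2321 + 10P, so 415 = 16P and P = 25.94.
Substituting into AD, Y = 2580.38.

P = 25.94, Y = 2580.38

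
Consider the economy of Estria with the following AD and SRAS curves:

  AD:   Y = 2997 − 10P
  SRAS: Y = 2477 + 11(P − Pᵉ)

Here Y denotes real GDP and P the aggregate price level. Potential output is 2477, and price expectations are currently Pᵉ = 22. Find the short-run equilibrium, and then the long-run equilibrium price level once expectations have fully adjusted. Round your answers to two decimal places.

Short run: P = 36.29, Y = 2634.14. Long run: P = 52.00.

Short run: with Pᵉ = 22, SRAS is Y = 2235 + 11P. Setting AD = SRAS gives 762 = 21P, so P = 36.29 and Y = 2997 − 10P = 2634.14.
Output 2634.14 is above potential 2477, so over time expected prices rise and SRAS shifts left until Y returns to 2477.
Long run: Y = 2477 on the AD curve gives 2477 = 2997 − 10P, so P = 52.00.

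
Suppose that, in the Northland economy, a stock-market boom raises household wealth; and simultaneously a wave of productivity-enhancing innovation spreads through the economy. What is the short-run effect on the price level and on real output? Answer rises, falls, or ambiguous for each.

Price level: ambiguous; output: rises

The first event is a positive demand shock: AD shifts right, which by itself pushes P up and Y up.
The second is a favourable supply shock: SRAS shifts right, which by itself pushes P down and Y up.
The two shocks push P in opposite directions, so the effect on P is ambiguous. Both shocks push Y up, so Y rises.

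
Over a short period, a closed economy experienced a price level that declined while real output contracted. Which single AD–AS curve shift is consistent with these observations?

AD shifted left

P fell and Y fell. An AD shift moves P and Y in the same direction; an SRAS shift moves them in opposite directions.
Here P and Y moved in the same direction, so the AD curve shifted.
Since Y fell, AD shifted left.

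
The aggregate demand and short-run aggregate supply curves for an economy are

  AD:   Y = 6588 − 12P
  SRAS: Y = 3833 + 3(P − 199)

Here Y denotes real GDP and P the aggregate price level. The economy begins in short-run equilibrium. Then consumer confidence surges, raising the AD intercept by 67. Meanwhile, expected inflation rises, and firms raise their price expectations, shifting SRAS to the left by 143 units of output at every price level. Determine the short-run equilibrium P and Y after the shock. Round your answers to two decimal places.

After both shocks: AD is Y = 6655 − 12P and SRAS is Y = 3093 + 3P.
Setting them equal: 3562 = 15P, so P = 237.47.
Substituting into AD, Y = 3805.40.

P = 237.47, Y = 3805.40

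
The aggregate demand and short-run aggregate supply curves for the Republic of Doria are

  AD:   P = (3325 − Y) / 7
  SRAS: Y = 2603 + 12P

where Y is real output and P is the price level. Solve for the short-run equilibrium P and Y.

Rearrange AD to Y = 3325 − 7P.
Set AD = SRAS: 3325 − 7P = 2603 + 12P, so 722 = 19P and P = 38.
Then Y = 3325 − 7·38 = 3059.

P = 38, Y = 3059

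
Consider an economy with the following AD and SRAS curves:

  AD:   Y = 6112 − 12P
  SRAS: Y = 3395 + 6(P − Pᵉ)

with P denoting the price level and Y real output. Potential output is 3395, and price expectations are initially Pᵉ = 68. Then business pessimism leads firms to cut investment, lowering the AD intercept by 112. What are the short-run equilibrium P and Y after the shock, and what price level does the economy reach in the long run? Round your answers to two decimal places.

AD shifts left: new AD is Y = 6000 − 12P. With Pᵉ = 68, SRAS is Y = 2987 + 6P.
Short run: 6000 − 12P = 2987 + 6P gives 3013 = 18P, so P = 167.39 and Y = 6000 − 12P = 3991.33.
Y = 3991.33 is above potential 3395; expectations adjust and SRAS shifts left until Y = 3395.
Long run: on the new AD curve, 3395 = 6000 − 12P gives P = 217.08.

Short run: P = 167.39, Y = 3991.33. Long run: P = 217.08.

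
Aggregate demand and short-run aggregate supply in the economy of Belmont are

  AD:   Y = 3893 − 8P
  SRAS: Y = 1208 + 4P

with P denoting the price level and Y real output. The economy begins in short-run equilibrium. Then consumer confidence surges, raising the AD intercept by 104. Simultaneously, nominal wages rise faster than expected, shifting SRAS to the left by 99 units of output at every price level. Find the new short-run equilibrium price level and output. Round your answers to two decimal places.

P = 240.67, Y = 2071.67

After both shocks: AD is Y = 3997 − 8P and SRAS is Y = 1109 + 4P.
Setting them equal: 2888 = 12P, so P = 240.67.
Substituting into AD, Y = 2071.67.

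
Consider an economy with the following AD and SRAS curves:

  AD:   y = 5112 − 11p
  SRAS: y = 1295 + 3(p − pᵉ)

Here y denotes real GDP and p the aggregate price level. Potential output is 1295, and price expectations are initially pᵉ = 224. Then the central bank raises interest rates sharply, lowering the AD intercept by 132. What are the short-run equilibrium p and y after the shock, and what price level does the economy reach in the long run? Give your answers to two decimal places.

Short run: p = 311.21, y = 1556.64. Long run: p = 335.00.

AD shifts left: new AD is y = 4980 − 11p. With pᵉ = 224, SRAS is y = 623 + 3p.
Short run: 4980 − 11p = 623 + 3p gives 4357 = 14p, so p = 311.21 and y = 4980 − 11p = 1556.64.
y = 1556.64 is above potential 1295; expectations adjust and SRAS shifts left until y = 1295.
Long run: on the new AD curve, 1295 = 4980 − 11p gives p = 335.00.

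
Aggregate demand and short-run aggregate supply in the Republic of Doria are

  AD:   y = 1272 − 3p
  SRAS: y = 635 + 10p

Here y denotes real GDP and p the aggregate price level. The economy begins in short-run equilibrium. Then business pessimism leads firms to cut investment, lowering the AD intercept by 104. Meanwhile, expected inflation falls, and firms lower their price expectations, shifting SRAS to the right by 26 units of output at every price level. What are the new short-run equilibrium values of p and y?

p = 39, y = 1051

After both shocks: AD is y = 1168 − 3p and SRAS is y = 661 + 10p.
Setting them equal: 507 = 13p, so p = 39.
y = 1168 − 3·39 = 1051.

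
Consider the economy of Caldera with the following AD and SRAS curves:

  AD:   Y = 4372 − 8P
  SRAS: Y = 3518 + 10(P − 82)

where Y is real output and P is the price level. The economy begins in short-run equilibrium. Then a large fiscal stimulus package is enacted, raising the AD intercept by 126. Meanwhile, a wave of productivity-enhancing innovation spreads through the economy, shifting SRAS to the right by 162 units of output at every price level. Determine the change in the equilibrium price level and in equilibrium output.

ΔP = -2, ΔY = +142

After both shocks: AD is Y = 4498 − 8P and SRAS is Y = 2860 + 10P.
Setting them equal: 1638 = 18P, so P = 91.
Y = 4498 − 8·91 = 3770.
Initially P = 93, Y = 3628, so ΔP = -2 and ΔY = +142.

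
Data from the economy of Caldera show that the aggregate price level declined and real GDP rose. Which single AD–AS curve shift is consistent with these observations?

P fell and Y rose. An AD shift moves P and Y in the same direction; an SRAS shift moves them in opposite directions.
Here P and Y moved in opposite directions, so the SRAS curve shifted.
Since Y rose, SRAS shifted right.

SRAS shifted right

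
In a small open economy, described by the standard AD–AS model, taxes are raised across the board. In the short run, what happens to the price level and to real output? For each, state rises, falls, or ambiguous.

Price level: falls; output: falls

This is a negative demand shock: AD shifts left.
Moving along the upward-sloping SRAS curve, P falls and Y falls.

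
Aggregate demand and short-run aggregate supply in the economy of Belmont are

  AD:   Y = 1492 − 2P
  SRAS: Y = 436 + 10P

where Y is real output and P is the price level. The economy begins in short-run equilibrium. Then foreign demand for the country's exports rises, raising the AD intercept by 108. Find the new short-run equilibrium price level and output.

P = 97, Y = 1406

This is a positive demand shock: AD shifts right.
New AD: Y = 1600 − 2P.
Set AD = SRAS: 1600 − 2P = 436 + 10P, so 1164 = 12P and P = 97.
Y = 1600 − 2·97 = 1406.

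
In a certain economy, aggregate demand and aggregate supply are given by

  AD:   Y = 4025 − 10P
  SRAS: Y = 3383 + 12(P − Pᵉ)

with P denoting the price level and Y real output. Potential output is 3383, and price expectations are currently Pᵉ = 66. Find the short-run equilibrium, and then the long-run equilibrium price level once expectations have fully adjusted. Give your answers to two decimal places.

Short run: with Pᵉ = 66, SRAS is Y = 2591 + 12P. Setting AD = SRAS gives 1434 = 22P, so P = 65.18 and Y = 4025 − 10P = 3373.18.
Output 3373.18 is below potential 3383, so over time expected prices fall and SRAS shifts right until Y returns to 3383.
Long run: Y = 3383 on the AD curve gives 3383 = 4025 − 10P, so P = 64.20.

Short run: P = 65.18, Y = 3373.18. Long run: P = 64.20.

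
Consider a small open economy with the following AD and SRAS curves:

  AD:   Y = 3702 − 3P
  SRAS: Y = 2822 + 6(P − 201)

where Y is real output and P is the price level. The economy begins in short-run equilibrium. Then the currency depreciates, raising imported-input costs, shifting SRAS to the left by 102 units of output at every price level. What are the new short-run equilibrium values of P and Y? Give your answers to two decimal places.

This is a negative supply shock: SRAS shifts left.
New SRAS: Y = 1514 + 6P.
Set AD = SRAS: 3702 − 3P = 1514 + 6P, so 2188 = 9P and P = 243.11.
Substituting into AD, Y = 2972.67.

P = 243.11, Y = 2972.67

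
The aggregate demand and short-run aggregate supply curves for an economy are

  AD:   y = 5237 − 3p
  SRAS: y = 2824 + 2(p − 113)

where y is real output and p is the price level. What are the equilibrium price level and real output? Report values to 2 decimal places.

p = 527.80, y = 3653.60

Write SRAS as y = 2824 + 2p − 226 = 2598 + 2p.
Set AD = SRAS: 5237 − 3p = 2598 + 2p, so 2639 = 5p and p = 527.80.
Substituting into AD, y = 5237 − 3p = 3653.60.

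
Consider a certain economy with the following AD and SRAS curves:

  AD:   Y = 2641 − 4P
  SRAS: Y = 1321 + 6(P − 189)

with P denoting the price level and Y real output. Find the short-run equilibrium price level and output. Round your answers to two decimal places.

Write SRAS as Y = 1321 + 6P − 1134 = 187 + 6P.
Set AD = SRAS: 2641 − 4P = 187 + 6P, so 2454 = 10P and P = 245.40.
Substituting into AD, Y = 2641 − 4P = 1659.40.

P = 245.40, Y = 1659.40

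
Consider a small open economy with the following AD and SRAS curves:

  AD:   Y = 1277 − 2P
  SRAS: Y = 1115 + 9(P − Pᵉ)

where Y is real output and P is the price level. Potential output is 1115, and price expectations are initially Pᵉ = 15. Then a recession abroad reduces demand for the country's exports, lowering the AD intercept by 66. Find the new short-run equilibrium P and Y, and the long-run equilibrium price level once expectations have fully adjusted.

Short run: P = 21, Y = 1169. Long run: P = 48.

AD shifts left: new AD is Y = 1211 − 2P. With Pᵉ = 15, SRAS is Y = 980 + 9P.
Short run: 1211 − 2P = 980 + 9P gives 231 = 11P, so P = 21 and Y = 1211 − 2·21 = 1169.
Y = 1169 is above potential 1115; expectations adjust and SRAS shifts left until Y = 1115.
Long run: on the new AD curve, 1115 = 1211 − 2P gives P = 48.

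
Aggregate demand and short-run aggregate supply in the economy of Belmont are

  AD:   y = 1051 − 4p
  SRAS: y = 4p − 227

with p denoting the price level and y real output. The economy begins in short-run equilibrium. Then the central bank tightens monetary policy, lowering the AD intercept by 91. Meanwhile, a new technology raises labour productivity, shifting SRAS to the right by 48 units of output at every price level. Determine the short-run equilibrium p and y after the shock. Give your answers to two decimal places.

p = 142.38, y = 390.50

After both shocks: AD is y = 960 − 4p and SRAS is y = 4p − 179.
Setting them equal: 1139 = 8p, so p = 142.38.
Substituting into AD, y = 390.50.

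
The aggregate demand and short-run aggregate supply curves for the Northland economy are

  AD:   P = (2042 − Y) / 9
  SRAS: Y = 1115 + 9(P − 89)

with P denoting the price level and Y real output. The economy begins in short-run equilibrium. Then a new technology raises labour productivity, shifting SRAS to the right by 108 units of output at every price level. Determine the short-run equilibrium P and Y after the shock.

P = 90, Y = 1232

This is a positive supply shock: SRAS shifts right.
New SRAS: Y = 422 + 9P.
Set AD = SRAS: 2042 − 9P = 422 + 9P, so 1620 = 18P and P = 90.
Y = 2042 − 9·90 = 1232.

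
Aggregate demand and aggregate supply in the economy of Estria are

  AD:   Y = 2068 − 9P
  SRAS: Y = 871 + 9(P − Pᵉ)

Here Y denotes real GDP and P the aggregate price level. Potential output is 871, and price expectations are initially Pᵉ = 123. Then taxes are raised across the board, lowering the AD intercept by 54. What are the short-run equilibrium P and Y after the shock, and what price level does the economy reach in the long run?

Short run: P = 125, Y = 889. Long run: P = 127.

AD shifts left: new AD is Y = 2014 − 9P. With Pᵉ = 123, SRAS is Y = 9P − 236.
Short run: 2014 − 9P = 9P − 236 gives 2250 = 18P, so P = 125 and Y = 2014 − 9·125 = 889.
Y = 889 is above potential 871; expectations adjust and SRAS shifts left until Y = 871.
Long run: on the new AD curve, 871 = 2014 − 9P gives P = 127.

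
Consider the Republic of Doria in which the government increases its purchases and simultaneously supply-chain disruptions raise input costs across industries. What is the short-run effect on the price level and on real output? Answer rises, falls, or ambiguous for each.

The first event is a positive demand shock: AD shifts right, which by itself pushes P up and Y up.
The second is an adverse supply shock: SRAS shifts left, which by itself pushes P up and Y down.
Both shocks push P up, so P rises. The two shocks push Y in opposite directions, so the effect on Y is ambiguous.

Price level: rises; output: ambiguous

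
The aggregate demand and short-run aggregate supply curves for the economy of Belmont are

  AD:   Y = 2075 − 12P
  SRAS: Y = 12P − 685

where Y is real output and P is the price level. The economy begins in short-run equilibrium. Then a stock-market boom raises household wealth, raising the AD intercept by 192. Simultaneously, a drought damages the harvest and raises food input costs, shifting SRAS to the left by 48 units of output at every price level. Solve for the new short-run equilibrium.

After both shocks: AD is Y = 2267 − 12P and SRAS is Y = 12P − 733.
Setting them equal: 3000 = 24P, so P = 125.
Y = 2267 − 12·125 = 767.

P = 125, Y = 767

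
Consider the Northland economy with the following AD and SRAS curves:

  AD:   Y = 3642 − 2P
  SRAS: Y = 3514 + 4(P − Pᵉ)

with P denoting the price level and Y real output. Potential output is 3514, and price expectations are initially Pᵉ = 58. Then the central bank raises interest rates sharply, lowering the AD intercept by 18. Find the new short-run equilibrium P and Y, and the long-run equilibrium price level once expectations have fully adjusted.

Short run: P = 57, Y = 3510. Long run: P = 55.

AD shifts left: new AD is Y = 3624 − 2P. With Pᵉ = 58, SRAS is Y = 3282 + 4P.
Short run: 3624 − 2P = 3282 + 4P gives 342 = 6P, so P = 57 and Y = 3624 − 2·57 = 3510.
Y = 3510 is below potential 3514; expectations adjust and SRAS shifts right until Y = 3514.
Long run: on the new AD curve, 3514 = 3624 − 2P gives P = 55.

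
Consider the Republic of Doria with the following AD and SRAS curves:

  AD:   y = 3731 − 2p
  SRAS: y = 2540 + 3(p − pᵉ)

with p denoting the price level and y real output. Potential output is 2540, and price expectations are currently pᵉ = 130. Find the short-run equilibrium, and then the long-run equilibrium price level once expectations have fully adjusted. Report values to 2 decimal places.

Short run: with pᵉ = 130, SRAS is y = 2150 + 3p. Setting AD = SRAS gives 1581 = 5p, so p = 316.20 and y = 3731 − 2p = 3098.60.
Output 3098.60 is above potential 2540, so over time expected prices rise and SRAS shifts left until y returns to 2540.
Long run: y = 2540 on the AD curve gives 2540 = 3731 − 2p, so p = 595.50.

Short run: p = 316.20, y = 3098.60. Long run: p = 595.50.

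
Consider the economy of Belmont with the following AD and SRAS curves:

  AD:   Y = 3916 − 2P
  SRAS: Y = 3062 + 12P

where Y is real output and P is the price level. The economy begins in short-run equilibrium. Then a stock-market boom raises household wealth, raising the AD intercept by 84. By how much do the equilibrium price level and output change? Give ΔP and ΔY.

This is a positive demand shock: AD shifts right.
New AD: Y = 4000 − 2P.
Set AD = SRAS: 4000 − 2P = 3062 + 12P, so 938 = 14P and P = 67.
Y = 4000 − 2·67 = 3866.
Initially P = 61, Y = 3794, so ΔP = +6 and ΔY = +72.

ΔP = +6, ΔY = +72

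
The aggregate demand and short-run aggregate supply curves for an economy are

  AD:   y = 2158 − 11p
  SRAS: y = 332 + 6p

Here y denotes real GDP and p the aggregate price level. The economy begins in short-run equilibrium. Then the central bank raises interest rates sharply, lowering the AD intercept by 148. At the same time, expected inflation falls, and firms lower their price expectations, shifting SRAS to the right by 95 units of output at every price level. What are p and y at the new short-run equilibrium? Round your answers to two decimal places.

After both shocks: AD is y = 2010 − 11p and SRAS is y = 427 + 6p.
Setting them equal: 1583 = 17p, so p = 93.12.
Substituting into AD, y = 985.71.

p = 93.12, y = 985.71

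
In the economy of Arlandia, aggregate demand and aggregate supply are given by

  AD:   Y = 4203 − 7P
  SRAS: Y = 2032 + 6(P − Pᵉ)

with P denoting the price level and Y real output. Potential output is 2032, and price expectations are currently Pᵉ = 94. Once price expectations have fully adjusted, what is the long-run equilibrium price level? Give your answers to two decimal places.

Long-run P = 310.14

Short run: with Pᵉ = 94, SRAS is Y = 1468 + 6P. Setting AD = SRAS gives 2735 = 13P, so P = 210.38 and Y = 4203 − 7P = 2730.31.
Output 2730.31 is above potential 2032, so over time expected prices rise and SRAS shifts left until Y returns to 2032.
Long run: Y = 2032 on the AD curve gives 2032 = 4203 − 7P, so P = 310.14.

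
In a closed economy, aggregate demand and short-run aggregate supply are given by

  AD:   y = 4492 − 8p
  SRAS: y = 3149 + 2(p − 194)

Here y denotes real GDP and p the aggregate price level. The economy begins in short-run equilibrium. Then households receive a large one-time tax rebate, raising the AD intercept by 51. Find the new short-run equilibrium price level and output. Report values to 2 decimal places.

This is a positive demand shock: AD shifts right.
New AD: y = 4543 − 8p.
SRAS can be written y = 2761 + 2p.
Set AD = SRAS: 4543 − 8p = 2761 + 2p, so 1782 = 10p and p = 178.20.
Substituting into AD, y = 3117.40.

p = 178.20, y = 3117.40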